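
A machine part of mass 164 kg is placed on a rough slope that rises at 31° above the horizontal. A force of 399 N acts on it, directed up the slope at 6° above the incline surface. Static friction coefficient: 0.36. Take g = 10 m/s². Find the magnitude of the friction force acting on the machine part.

Axes along / perpendicular to the incline. W sin 31° = 844.7 N down-slope; W cos 31° = 1406 N into the surface.
Perpendicular: N = W cos 31° − P sin 6° = 1406 − 41.71 = 1364 N.
Along incline: P cos 6° + f = W sin 31° (friction acts up-slope) → f = 844.7 − 396.8 = 447.8 N.
|f| = 447.8 N ≤ μN = 491.1 N, so the machine part is indeed static.

f ≈ 448 N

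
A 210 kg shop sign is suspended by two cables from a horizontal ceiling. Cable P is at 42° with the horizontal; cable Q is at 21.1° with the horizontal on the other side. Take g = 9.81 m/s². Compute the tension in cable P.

T_P ≈ 2160 N

Weight W = 210 × 9.81 = 2060 N acts straight down.
Horizontal: T_P cos 42° = T_Q cos 21.1°  →  T_Q = 0.7966 T_P.
Vertical: T_P sin 42° + T_Q sin 21.1° = 2060.
Substituting the horizontal relation into the vertical equation gives 0.9559 T_P = 2060, so T_P = 2155 N.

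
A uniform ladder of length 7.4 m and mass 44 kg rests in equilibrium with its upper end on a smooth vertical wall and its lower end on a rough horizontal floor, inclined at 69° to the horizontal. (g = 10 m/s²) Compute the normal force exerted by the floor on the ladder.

ΣF_y = 0: N_floor = 44×10 = 440 N.

N_floor ≈ 440 N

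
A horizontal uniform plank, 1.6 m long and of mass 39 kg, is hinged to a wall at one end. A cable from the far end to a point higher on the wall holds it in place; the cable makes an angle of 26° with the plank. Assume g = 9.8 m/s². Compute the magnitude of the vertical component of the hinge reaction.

|H_y| ≈ 191 N

Take torques about the hinge: T sin 26° · 1.6 = 39×9.8×0.8 = 305.76 N·m.
So T = 305.76 / (0.4384 × 1.6) = 435.93 N.
ΣF_y = 0: H_y = (39×9.8) − T sin 26° = 382.2 − 191.1 = 191.1 N.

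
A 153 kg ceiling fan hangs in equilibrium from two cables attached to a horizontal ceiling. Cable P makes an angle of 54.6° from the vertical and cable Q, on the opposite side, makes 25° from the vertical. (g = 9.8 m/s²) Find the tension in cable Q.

Angles from the horizontal: cable P is 90° − 54.6° = 35.4°, cable Q is 90° − 25° = 65°.
Weight W = 153 × 9.8 = 1499 N acts straight down.
Horizontal: T_P cos 35.4° = T_Q cos 65°  →  T_P = 0.5185 T_Q.
Vertical: T_P sin 35.4° + T_Q sin 65° = 1499.
Substituting the horizontal relation into the vertical equation gives 1.207 T_Q = 1499, so T_Q = 1243 N.

T_Q ≈ 1240 N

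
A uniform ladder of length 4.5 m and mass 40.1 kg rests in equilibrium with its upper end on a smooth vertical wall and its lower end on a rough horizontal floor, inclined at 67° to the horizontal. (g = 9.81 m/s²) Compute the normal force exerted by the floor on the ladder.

ΣF_y = 0: N_floor = 40.1×9.81 = 393.38 N.

N_floor ≈ 393 N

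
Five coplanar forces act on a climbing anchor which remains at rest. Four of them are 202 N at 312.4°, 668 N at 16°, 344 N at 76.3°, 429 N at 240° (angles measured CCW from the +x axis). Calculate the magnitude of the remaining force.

Sum the known components: ΣF_x = 645.3 N, ΣF_y = -2.354 N.
For equilibrium the remaining force must supply (−ΣF_x, −ΣF_y) = (-645.3, 2.354) N.
Magnitude = √((-645.3)² + (2.354)²) = 645.3 N; direction = atan2(2.354, -645.3) = 179.8°.

F ≈ 645 N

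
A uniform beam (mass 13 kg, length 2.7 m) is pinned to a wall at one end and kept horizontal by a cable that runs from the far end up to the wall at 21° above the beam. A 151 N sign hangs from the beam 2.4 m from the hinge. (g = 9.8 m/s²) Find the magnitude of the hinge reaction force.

|H| ≈ 522 N

Take torques about the hinge: T sin 21° · 2.7 = 13×9.8×1.35 + 151×2.4 = 534.39 N·m.
So T = 534.39 / (0.3584 × 2.7) = 552.29 N.
ΣF_x = 0: H_x = T cos 21° = 515.61 N.
ΣF_y = 0: H_y = (13×9.8 + 151) − T sin 21° = 278.4 − 197.92 = 80.478 N.
|H| = √(H_x² + H_y²) = √((515.61)² + (80.478)²) = 521.85 N.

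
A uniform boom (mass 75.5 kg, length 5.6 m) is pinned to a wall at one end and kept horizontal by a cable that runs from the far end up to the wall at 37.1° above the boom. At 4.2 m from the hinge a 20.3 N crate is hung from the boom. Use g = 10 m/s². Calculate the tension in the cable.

T ≈ 651 N

Take torques about the hinge: T sin 37.1° · 5.6 = 75.5×10×2.8 + 20.3×4.2 = 2199.3 N·m.
So T = 2199.3 / (0.6032 × 5.6) = 651.06 N.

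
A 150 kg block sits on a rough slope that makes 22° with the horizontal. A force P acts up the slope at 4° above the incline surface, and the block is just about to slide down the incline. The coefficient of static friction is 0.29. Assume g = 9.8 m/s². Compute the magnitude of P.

On the verge of sliding down the incline, friction equals μN and acts up the slope.
Perpendicular: N + P sin 4° = W cos 22° = 1363 N.
Along incline: P cos 4° + μN = W sin 22° with W sin 22° = 550.7 N.
Solving the pair for P and N: P = 159 N, N = 1352 N (and f = μN = 392 N).

P ≈ 159 N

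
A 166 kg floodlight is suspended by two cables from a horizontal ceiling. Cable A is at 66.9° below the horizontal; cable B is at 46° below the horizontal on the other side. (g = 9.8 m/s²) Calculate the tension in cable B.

T_B ≈ 693 N

Weight W = 166 × 9.8 = 1627 N acts straight down.
Horizontal: T_A cos 66.9° = T_B cos 46°  →  T_A = 1.771 T_B.
Vertical: T_A sin 66.9° + T_B sin 46° = 1627.
Substituting the horizontal relation into the vertical equation gives 2.348 T_B = 1627, so T_B = 692.9 N.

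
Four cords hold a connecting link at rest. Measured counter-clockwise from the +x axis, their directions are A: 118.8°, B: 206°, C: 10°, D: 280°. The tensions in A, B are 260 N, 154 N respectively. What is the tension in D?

T_D ≈ 204 N

Resolve: ΣF_x = 260 cos 118.8° + 154 cos 206° + T_C cos 10° + T_D cos 280° = 0.
        ΣF_y = 260 sin 118.8° + 154 sin 206° + T_C sin 10° + T_D sin 280° = 0.
The known terms sum to (-263.7, 160.3) N, so 0.9848 T_C + 0.1736 T_D = 263.7 and 0.1736 T_C − 0.9848 T_D = -160.3.
Solving simultaneously: T_C = 231.8 N, T_D = 203.7 N.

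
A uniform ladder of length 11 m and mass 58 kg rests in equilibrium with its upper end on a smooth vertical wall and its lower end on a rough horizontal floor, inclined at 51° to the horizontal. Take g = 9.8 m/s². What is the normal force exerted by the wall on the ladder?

N_wall ≈ 230 N

Torques about the foot: N_wall · 11 sin 51° = 58×9.8×5.5 cos 51° → N_wall = 230.14 N.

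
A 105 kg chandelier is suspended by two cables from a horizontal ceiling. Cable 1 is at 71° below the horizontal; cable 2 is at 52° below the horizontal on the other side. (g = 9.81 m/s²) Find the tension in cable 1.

Weight W = 105 × 9.81 = 1030 N acts straight down.
Horizontal: T_1 cos 71° = T_2 cos 52°  →  T_2 = 0.5288 T_1.
Vertical: T_1 sin 71° + T_2 sin 52° = 1030.
Substituting the horizontal relation into the vertical equation gives 1.362 T_1 = 1030, so T_1 = 756.2 N.

T_1 ≈ 756 N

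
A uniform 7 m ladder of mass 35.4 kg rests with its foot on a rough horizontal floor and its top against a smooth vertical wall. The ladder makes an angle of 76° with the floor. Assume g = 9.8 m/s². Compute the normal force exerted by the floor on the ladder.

ΣF_y = 0: N_floor = 35.4×9.8 = 346.92 N.

N_floor ≈ 347 N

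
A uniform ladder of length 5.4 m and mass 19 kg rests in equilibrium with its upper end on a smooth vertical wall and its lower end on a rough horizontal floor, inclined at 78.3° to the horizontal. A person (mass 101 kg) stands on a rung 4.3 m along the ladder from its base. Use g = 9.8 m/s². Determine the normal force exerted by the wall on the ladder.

Torques about the foot: N_wall · 5.4 sin 78.3° = 19×9.8×2.7 cos 78.3° + 101×9.8×4.3 cos 78.3° → N_wall = 182.5 N.

N_wall ≈ 183 N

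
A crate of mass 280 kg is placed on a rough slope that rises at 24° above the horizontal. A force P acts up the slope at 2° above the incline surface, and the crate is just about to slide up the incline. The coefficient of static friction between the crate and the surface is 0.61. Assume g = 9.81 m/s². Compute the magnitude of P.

On the verge of sliding up the incline, friction equals μN and acts down the slope.
Perpendicular: N + P sin 2° = W cos 24° = 2509 N.
Along incline: P cos 2° = W sin 24° + μN  with W sin 24° = 1117 N.
Solving the pair for P and N: P = 2594 N, N = 2419 N (and f = μN = 1475 N).

P ≈ 2590 N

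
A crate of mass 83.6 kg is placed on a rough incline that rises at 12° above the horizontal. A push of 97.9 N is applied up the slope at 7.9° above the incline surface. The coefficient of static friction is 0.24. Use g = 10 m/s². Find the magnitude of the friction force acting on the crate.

f ≈ 76.8 N

Axes along / perpendicular to the incline. W sin 12° = 173.8 N down-slope; W cos 12° = 817.7 N into the surface.
Perpendicular: N = W cos 12° − P sin 7.9° = 817.7 − 13.46 = 804.3 N.
Along incline: P cos 7.9° + f = W sin 12° (friction acts up-slope) → f = 173.8 − 96.97 = 76.84 N.
|f| = 76.84 N ≤ μN = 193 N, so the crate is indeed static.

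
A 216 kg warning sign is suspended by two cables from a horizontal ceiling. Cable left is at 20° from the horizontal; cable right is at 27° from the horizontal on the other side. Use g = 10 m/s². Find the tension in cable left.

T_left ≈ 2630 N

Weight W = 216 × 10 = 2160 N acts straight down.
Horizontal: T_left cos 20° = T_right cos 27°  →  T_right = 1.055 T_left.
Vertical: T_left sin 20° + T_right sin 27° = 2160.
Substituting the horizontal relation into the vertical equation gives 0.8208 T_left = 2160, so T_left = 2632 N.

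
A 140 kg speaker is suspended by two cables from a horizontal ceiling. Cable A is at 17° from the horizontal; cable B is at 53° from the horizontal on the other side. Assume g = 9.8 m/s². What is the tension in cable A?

T_A ≈ 879 N

Weight W = 140 × 9.8 = 1372 N acts straight down.
Horizontal: T_A cos 17° = T_B cos 53°  →  T_B = 1.589 T_A.
Vertical: T_A sin 17° + T_B sin 53° = 1372.
Substituting the horizontal relation into the vertical equation gives 1.561 T_A = 1372, so T_A = 878.7 N.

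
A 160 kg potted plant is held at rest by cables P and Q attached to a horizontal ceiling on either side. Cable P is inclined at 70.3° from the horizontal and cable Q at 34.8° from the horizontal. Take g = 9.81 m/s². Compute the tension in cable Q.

T_Q ≈ 548 N

Weight W = 160 × 9.81 = 1570 N acts straight down.
Horizontal: T_P cos 70.3° = T_Q cos 34.8°  →  T_P = 2.436 T_Q.
Vertical: T_P sin 70.3° + T_Q sin 34.8° = 1570.
Substituting the horizontal relation into the vertical equation gives 2.864 T_Q = 1570, so T_Q = 548 N.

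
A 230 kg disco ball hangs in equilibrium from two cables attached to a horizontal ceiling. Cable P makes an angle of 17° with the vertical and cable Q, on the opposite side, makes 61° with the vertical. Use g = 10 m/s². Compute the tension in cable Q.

T_Q ≈ 687 N

Angles from the horizontal: cable P is 90° − 17° = 73°, cable Q is 90° − 61° = 29°.
Weight W = 230 × 10 = 2300 N acts straight down.
Horizontal: T_P cos 73° = T_Q cos 29°  →  T_P = 2.991 T_Q.
Vertical: T_P sin 73° + T_Q sin 29° = 2300.
Substituting the horizontal relation into the vertical equation gives 3.346 T_Q = 2300, so T_Q = 687.5 N.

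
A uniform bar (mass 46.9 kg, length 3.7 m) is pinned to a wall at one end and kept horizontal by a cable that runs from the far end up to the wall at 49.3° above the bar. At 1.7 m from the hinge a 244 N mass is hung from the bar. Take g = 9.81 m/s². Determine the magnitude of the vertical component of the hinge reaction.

Take torques about the hinge: T sin 49.3° · 3.7 = 46.9×9.81×1.85 + 244×1.7 = 1266 N·m.
So T = 1266 / (0.7581 × 3.7) = 451.31 N.
ΣF_y = 0: H_y = (46.9×9.81 + 244) − T sin 49.3° = 704.09 − 342.15 = 361.94 N.

|H_y| ≈ 362 N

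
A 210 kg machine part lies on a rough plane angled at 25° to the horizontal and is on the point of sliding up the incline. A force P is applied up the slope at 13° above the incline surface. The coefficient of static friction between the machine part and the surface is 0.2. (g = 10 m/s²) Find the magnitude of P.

On the verge of sliding up the incline, friction equals μN and acts down the slope.
Perpendicular: N + P sin 13° = W cos 25° = 1903 N.
Along incline: P cos 13° = W sin 25° + μN  with W sin 25° = 887.5 N.
Solving the pair for P and N: P = 1244 N, N = 1623 N (and f = μN = 324.7 N).

P ≈ 1240 N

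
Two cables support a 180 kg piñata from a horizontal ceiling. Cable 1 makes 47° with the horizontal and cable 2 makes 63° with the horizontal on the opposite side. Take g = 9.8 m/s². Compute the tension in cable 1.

Weight W = 180 × 9.8 = 1764 N acts straight down.
Horizontal: T_1 cos 47° = T_2 cos 63°  →  T_2 = 1.502 T_1.
Vertical: T_1 sin 47° + T_2 sin 63° = 1764.
Substituting the horizontal relation into the vertical equation gives 2.07 T_1 = 1764, so T_1 = 852.2 N.

T_1 ≈ 852 N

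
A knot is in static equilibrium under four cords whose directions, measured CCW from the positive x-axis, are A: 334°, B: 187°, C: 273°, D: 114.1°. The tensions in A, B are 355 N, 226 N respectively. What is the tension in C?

T_C ≈ 32.5 N

Resolve: ΣF_x = 355 cos 334° + 226 cos 187° + T_C cos 273° + T_D cos 114.1° = 0.
        ΣF_y = 355 sin 334° + 226 sin 187° + T_C sin 273° + T_D sin 114.1° = 0.
The known terms sum to (94.76, -183.2) N, so 0.0523 T_C − 0.4083 T_D = -94.76 and -0.9986 T_C + 0.9128 T_D = 183.2.
Solving simultaneously: T_C = 32.52 N, T_D = 236.2 N.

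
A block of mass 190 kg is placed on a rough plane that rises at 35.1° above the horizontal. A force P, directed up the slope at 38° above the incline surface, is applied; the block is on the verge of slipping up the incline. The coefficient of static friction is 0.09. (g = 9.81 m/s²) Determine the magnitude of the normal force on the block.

On the verge of sliding up the incline, friction equals μN and acts down the slope.
Perpendicular: N + P sin 38° = W cos 35.1° = 1525 N.
Along incline: P cos 38° = W sin 35.1° + μN  with W sin 35.1° = 1072 N.
Solving the pair for P and N: P = 1433 N, N = 642.4 N (and f = μN = 57.82 N).

N ≈ 642 N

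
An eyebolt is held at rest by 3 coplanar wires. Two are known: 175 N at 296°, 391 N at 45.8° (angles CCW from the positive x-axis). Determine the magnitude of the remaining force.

Sum the known components: ΣF_x = 349.3 N, ΣF_y = 123 N.
For equilibrium the remaining force must supply (−ΣF_x, −ΣF_y) = (-349.3, -123) N.
Magnitude = √((-349.3)² + (-123)²) = 370.3 N; direction = atan2(-123, -349.3) = 199.4°.

F ≈ 370 N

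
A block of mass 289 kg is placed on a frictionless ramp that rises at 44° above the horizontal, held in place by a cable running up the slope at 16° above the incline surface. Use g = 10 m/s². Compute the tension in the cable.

Take axes along and perpendicular to the incline. Weight components: W sin 44° = 2008 N down-slope, W cos 44° = 2079 N into the surface.
Along incline: T cos 16° = W sin 44° → T = 2088 N.
Perpendicular: N = W cos 44° − T sin 16° = 1503 N.

T ≈ 2090 N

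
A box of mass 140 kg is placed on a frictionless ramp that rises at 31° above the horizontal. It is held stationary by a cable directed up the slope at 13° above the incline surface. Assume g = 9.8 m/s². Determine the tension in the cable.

Take axes along and perpendicular to the incline. Weight components: W sin 31° = 706.6 N down-slope, W cos 31° = 1176 N into the surface.
Along incline: T cos 13° = W sin 31° → T = 725.2 N.
Perpendicular: N = W cos 31° − T sin 13° = 1013 N.

T ≈ 725 N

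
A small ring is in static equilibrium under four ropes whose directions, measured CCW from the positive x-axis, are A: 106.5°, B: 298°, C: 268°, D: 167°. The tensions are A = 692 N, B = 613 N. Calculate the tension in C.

T_C ≈ 142 N

Resolve: ΣF_x = 692 cos 106.5° + 613 cos 298° + T_C cos 268° + T_D cos 167° = 0.
        ΣF_y = 692 sin 106.5° + 613 sin 298° + T_C sin 268° + T_D sin 167° = 0.
The known terms sum to (91.25, 122.3) N, so -0.0349 T_C − 0.9744 T_D = -91.25 and -0.9994 T_C + 0.2250 T_D = -122.3.
Solving simultaneously: T_C = 142.3 N, T_D = 88.55 N.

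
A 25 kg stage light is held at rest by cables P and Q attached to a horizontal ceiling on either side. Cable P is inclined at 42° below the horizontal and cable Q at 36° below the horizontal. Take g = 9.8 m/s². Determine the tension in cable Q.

Weight W = 25 × 9.8 = 245 N acts straight down.
Horizontal: T_P cos 42° = T_Q cos 36°  →  T_P = 1.089 T_Q.
Vertical: T_P sin 42° + T_Q sin 36° = 245.
Substituting the horizontal relation into the vertical equation gives 1.316 T_Q = 245, so T_Q = 186.1 N.

T_Q ≈ 186 N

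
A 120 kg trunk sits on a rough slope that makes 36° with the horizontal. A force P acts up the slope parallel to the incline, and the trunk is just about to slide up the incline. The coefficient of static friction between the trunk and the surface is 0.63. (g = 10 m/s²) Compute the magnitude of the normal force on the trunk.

On the verge of sliding up the incline, friction equals μN and acts down the slope.
Perpendicular: N + P sin 0° = W cos 36° = 970.8 N.
Along incline: P cos 0° = W sin 36° + μN  with W sin 36° = 705.3 N.
Solving the pair for P and N: P = 1317 N, N = 970.8 N (and f = μN = 611.6 N).

N ≈ 971 N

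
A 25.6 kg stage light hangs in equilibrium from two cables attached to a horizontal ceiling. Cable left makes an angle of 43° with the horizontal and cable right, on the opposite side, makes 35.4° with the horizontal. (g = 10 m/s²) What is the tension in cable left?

T_left ≈ 213 N

Weight W = 25.6 × 10 = 256 N acts straight down.
Horizontal: T_left cos 43° = T_right cos 35.4°  →  T_right = 0.8972 T_left.
Vertical: T_left sin 43° + T_right sin 35.4° = 256.
Substituting the horizontal relation into the vertical equation gives 1.202 T_left = 256, so T_left = 213 N.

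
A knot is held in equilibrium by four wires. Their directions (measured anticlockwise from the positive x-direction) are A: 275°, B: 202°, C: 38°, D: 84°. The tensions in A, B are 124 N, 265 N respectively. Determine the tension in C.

Resolve: ΣF_x = 124 cos 275° + 265 cos 202° + T_C cos 38° + T_D cos 84° = 0.
        ΣF_y = 124 sin 275° + 265 sin 202° + T_C sin 38° + T_D sin 84° = 0.
The known terms sum to (-234.9, -222.8) N, so 0.7880 T_C + 0.1045 T_D = 234.9 and 0.6157 T_C + 0.9945 T_D = 222.8.
Solving simultaneously: T_C = 292.4 N, T_D = 43.03 N.

T_C ≈ 292 N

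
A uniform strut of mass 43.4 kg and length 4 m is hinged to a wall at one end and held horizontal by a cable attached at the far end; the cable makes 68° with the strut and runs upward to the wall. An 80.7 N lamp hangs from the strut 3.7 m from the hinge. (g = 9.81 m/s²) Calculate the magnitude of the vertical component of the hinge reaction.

|H_y| ≈ 219 N

Take torques about the hinge: T sin 68° · 4 = 43.4×9.81×2 + 80.7×3.7 = 1150.1 N·m.
So T = 1150.1 / (0.9272 × 4) = 310.11 N.
ΣF_y = 0: H_y = (43.4×9.81 + 80.7) − T sin 68° = 506.45 − 287.52 = 218.93 N.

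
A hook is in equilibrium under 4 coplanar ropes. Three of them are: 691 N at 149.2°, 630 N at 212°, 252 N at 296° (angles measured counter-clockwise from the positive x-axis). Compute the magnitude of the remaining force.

F ≈ 1040 N

Sum the known components: ΣF_x = -1017 N, ΣF_y = -206.5 N.
For equilibrium the remaining force must supply (−ΣF_x, −ΣF_y) = (1017, 206.5) N.
Magnitude = √((1017)² + (206.5)²) = 1038 N; direction = atan2(206.5, 1017) = 11.5°.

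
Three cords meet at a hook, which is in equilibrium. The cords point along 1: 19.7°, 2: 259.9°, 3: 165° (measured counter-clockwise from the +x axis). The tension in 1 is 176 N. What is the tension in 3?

T_3 ≈ 153 N

Resolve: ΣF_x = 176 cos 19.7° + T_2 cos 259.9° + T_3 cos 165° = 0.
        ΣF_y = 176 sin 19.7° + T_2 sin 259.9° + T_3 sin 165° = 0.
The known terms sum to (165.7, 59.33) N, so -0.1754 T_2 − 0.9659 T_3 = -165.7 and -0.9845 T_2 + 0.2588 T_3 = -59.33.
Solving simultaneously: T_2 = 100.6 N, T_3 = 153.3 N.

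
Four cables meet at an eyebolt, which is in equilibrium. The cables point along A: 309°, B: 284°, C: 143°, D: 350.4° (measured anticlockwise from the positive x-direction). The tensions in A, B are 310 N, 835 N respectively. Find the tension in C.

T_C ≈ 2110 N

Resolve: ΣF_x = 310 cos 309° + 835 cos 284° + T_C cos 143° + T_D cos 350.4° = 0.
        ΣF_y = 310 sin 309° + 835 sin 284° + T_C sin 143° + T_D sin 350.4° = 0.
The known terms sum to (397.1, -1051) N, so -0.7986 T_C + 0.9860 T_D = -397.1 and 0.6018 T_C − 0.1668 T_D = 1051.
Solving simultaneously: T_C = 2108 N, T_D = 1305 N.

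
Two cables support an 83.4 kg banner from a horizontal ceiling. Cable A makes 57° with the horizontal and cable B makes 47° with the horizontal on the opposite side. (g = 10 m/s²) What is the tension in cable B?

T_B ≈ 468 N

Weight W = 83.4 × 10 = 834 N acts straight down.
Horizontal: T_A cos 57° = T_B cos 47°  →  T_A = 1.252 T_B.
Vertical: T_A sin 57° + T_B sin 47° = 834.
Substituting the horizontal relation into the vertical equation gives 1.782 T_B = 834, so T_B = 468.1 N.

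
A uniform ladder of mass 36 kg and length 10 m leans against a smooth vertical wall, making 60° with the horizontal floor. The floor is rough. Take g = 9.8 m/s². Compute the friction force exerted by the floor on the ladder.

f ≈ 102 N

Torques about the foot: N_wall · 10 sin 60° = 36×9.8×5 cos 60° → N_wall = 101.84 N.
ΣF_x = 0: f_floor = N_wall = 101.84 N.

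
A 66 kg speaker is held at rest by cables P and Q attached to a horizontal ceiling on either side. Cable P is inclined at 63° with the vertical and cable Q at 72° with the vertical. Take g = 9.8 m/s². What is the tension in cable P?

T_P ≈ 870 N

Angles from the horizontal: cable P is 90° − 63° = 27°, cable Q is 90° − 72° = 18°.
Weight W = 66 × 9.8 = 646.8 N acts straight down.
Horizontal: T_P cos 27° = T_Q cos 18°  →  T_Q = 0.9369 T_P.
Vertical: T_P sin 27° + T_Q sin 18° = 646.8.
Substituting the horizontal relation into the vertical equation gives 0.7435 T_P = 646.8, so T_P = 869.9 N.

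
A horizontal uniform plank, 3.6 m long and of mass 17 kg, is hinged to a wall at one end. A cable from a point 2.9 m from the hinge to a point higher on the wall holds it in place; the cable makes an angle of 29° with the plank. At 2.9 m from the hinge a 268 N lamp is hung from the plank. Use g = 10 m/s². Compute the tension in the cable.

T ≈ 770 N

Take torques about the hinge: T sin 29° · 2.9 = 17×10×1.8 + 268×2.9 = 1083.2 N·m.
So T = 1083.2 / (0.4848 × 2.9) = 770.44 N.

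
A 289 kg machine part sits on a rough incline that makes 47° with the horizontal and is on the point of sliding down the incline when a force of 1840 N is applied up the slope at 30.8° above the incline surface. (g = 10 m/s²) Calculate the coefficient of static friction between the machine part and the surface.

On the verge of sliding down the incline, friction is at its maximum μN and acts up the slope.
Perpendicular to incline: N = W cos 47° − P sin 30.8° = 1971 − 942.2 = 1029 N.
Along incline: P cos 30.8° + μN = W sin 47° → μ = (W sin 47° − P cos 30.8°) / N = 0.5182.

μ ≈ 0.518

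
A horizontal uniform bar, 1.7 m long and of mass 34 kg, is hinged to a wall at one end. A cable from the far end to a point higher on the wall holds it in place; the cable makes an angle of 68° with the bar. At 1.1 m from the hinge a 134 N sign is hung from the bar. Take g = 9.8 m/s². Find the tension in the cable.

T ≈ 273 N

Take torques about the hinge: T sin 68° · 1.7 = 34×9.8×0.85 + 134×1.1 = 430.62 N·m.
So T = 430.62 / (0.9272 × 1.7) = 273.2 N.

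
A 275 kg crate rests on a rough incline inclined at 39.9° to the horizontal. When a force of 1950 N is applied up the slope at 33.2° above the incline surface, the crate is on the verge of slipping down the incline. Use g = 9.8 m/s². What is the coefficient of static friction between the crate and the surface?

On the verge of sliding down the incline, friction is at its maximum μN and acts up the slope.
Perpendicular to incline: N = W cos 39.9° − P sin 33.2° = 2068 − 1068 = 999.8 N.
Along incline: P cos 33.2° + μN = W sin 39.9° → μ = (W sin 39.9° − P cos 33.2°) / N = 0.09704.

μ ≈ 0.0970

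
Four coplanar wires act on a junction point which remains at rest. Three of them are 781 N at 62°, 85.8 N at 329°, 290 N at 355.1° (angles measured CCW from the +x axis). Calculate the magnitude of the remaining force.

Sum the known components: ΣF_x = 729.1 N, ΣF_y = 620.6 N.
For equilibrium the remaining force must supply (−ΣF_x, −ΣF_y) = (-729.1, -620.6) N.
Magnitude = √((-729.1)² + (-620.6)²) = 957.5 N; direction = atan2(-620.6, -729.1) = 220.4°.

F ≈ 958 N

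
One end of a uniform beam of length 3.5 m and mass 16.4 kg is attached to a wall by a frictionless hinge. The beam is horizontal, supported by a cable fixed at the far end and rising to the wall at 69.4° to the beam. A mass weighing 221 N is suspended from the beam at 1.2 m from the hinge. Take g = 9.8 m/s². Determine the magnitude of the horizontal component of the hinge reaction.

Take torques about the hinge: T sin 69.4° · 3.5 = 16.4×9.8×1.75 + 221×1.2 = 546.46 N·m.
So T = 546.46 / (0.9361 × 3.5) = 166.8 N.
ΣF_x = 0: H_x = T cos 69.4° = 58.686 N.

H_x ≈ 58.7 N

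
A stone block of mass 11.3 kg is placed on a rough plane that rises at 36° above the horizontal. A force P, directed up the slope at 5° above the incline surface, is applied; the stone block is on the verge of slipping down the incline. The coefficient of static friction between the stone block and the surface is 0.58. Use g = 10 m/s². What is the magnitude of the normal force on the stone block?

On the verge of sliding down the incline, friction equals μN and acts up the slope.
Perpendicular: N + P sin 5° = W cos 36° = 91.42 N.
Along incline: P cos 5° + μN = W sin 36° with W sin 36° = 66.42 N.
Solving the pair for P and N: P = 14.17 N, N = 90.18 N (and f = μN = 52.31 N).

N ≈ 90.2 N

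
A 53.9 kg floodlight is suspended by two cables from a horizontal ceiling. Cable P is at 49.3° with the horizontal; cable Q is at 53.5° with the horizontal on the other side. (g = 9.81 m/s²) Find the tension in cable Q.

Weight W = 53.9 × 9.81 = 528.8 N acts straight down.
Horizontal: T_P cos 49.3° = T_Q cos 53.5°  →  T_P = 0.9122 T_Q.
Vertical: T_P sin 49.3° + T_Q sin 53.5° = 528.8.
Substituting the horizontal relation into the vertical equation gives 1.495 T_Q = 528.8, so T_Q = 353.6 N.

T_Q ≈ 354 N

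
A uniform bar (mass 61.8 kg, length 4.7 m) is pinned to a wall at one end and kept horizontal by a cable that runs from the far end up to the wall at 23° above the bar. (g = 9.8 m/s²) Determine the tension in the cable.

Take torques about the hinge: T sin 23° · 4.7 = 61.8×9.8×2.35 = 1423.3 N·m.
So T = 1423.3 / (0.3907 × 4.7) = 775.01 N.

T ≈ 775 N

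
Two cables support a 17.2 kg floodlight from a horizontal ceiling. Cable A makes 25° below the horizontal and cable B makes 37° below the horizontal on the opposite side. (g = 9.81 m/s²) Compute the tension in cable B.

Weight W = 17.2 × 9.81 = 168.7 N acts straight down.
Horizontal: T_A cos 25° = T_B cos 37°  →  T_A = 0.8812 T_B.
Vertical: T_A sin 25° + T_B sin 37° = 168.7.
Substituting the horizontal relation into the vertical equation gives 0.9742 T_B = 168.7, so T_B = 173.2 N.

T_B ≈ 173 N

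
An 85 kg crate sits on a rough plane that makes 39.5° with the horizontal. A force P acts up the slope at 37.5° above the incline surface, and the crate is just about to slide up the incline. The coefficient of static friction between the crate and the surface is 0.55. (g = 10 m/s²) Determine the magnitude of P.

P ≈ 799 N

On the verge of sliding up the incline, friction equals μN and acts down the slope.
Perpendicular: N + P sin 37.5° = W cos 39.5° = 655.9 N.
Along incline: P cos 37.5° = W sin 39.5° + μN  with W sin 39.5° = 540.7 N.
Solving the pair for P and N: P = 799 N, N = 169.5 N (and f = μN = 93.22 N).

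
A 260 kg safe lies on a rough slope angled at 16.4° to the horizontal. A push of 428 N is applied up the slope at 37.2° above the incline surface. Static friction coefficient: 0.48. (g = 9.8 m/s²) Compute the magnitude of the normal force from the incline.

Axes along / perpendicular to the incline. W sin 16.4° = 719.4 N down-slope; W cos 16.4° = 2444 N into the surface.
Perpendicular: N = W cos 16.4° − P sin 37.2° = 2444 − 258.8 = 2186 N.
Along incline: P cos 37.2° + f = W sin 16.4° (friction acts up-slope) → f = 719.4 − 340.9 = 378.5 N.
|f| = 378.5 N ≤ μN = 1049 N, so the safe is indeed static.

N ≈ 2190 N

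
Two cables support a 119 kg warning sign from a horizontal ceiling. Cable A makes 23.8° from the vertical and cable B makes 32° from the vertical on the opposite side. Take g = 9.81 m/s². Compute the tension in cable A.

T_A ≈ 748 N

Angles from the horizontal: cable A is 90° − 23.8° = 66.2°, cable B is 90° − 32° = 58°.
Weight W = 119 × 9.81 = 1167 N acts straight down.
Horizontal: T_A cos 66.2° = T_B cos 58°  →  T_B = 0.7615 T_A.
Vertical: T_A sin 66.2° + T_B sin 58° = 1167.
Substituting the horizontal relation into the vertical equation gives 1.561 T_A = 1167, so T_A = 748 N.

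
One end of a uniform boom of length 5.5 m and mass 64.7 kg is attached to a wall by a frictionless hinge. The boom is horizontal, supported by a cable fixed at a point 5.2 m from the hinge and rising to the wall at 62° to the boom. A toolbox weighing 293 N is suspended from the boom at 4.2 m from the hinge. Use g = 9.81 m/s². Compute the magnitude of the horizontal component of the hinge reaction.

Take torques about the hinge: T sin 62° · 5.2 = 64.7×9.81×2.75 + 293×4.2 = 2976 N·m.
So T = 2976 / (0.8829 × 5.2) = 648.19 N.
ΣF_x = 0: H_x = T cos 62° = 304.31 N.

H_x ≈ 304 N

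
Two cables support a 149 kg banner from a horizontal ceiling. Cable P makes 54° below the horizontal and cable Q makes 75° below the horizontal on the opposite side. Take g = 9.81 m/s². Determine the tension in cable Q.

Weight W = 149 × 9.81 = 1462 N acts straight down.
Horizontal: T_P cos 54° = T_Q cos 75°  →  T_P = 0.4403 T_Q.
Vertical: T_P sin 54° + T_Q sin 75° = 1462.
Substituting the horizontal relation into the vertical equation gives 1.322 T_Q = 1462, so T_Q = 1106 N.

T_Q ≈ 1110 N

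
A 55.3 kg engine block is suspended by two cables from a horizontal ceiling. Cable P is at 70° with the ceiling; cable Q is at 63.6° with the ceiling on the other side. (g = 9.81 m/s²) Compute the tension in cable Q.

T_Q ≈ 256 N

Weight W = 55.3 × 9.81 = 542.5 N acts straight down.
Horizontal: T_P cos 70° = T_Q cos 63.6°  →  T_P = 1.3 T_Q.
Vertical: T_P sin 70° + T_Q sin 63.6° = 542.5.
Substituting the horizontal relation into the vertical equation gives 2.117 T_Q = 542.5, so T_Q = 256.2 N.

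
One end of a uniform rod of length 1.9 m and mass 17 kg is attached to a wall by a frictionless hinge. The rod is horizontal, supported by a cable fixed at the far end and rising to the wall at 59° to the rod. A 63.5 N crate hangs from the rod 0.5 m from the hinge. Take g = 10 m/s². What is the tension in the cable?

Take torques about the hinge: T sin 59° · 1.9 = 17×10×0.95 + 63.5×0.5 = 193.25 N·m.
So T = 193.25 / (0.8572 × 1.9) = 118.66 N.

T ≈ 119 N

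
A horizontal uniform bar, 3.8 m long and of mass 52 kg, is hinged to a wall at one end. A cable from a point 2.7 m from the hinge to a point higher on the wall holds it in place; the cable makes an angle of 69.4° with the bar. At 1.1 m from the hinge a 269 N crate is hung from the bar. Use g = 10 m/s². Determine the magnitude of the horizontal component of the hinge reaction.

H_x ≈ 179 N

Take torques about the hinge: T sin 69.4° · 2.7 = 52×10×1.9 + 269×1.1 = 1283.9 N·m.
So T = 1283.9 / (0.9361 × 2.7) = 508 N.
ΣF_x = 0: H_x = T cos 69.4° = 178.74 N.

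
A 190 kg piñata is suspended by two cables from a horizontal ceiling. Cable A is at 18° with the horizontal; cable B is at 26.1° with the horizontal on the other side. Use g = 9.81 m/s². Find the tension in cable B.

T_B ≈ 2550 N

Weight W = 190 × 9.81 = 1864 N acts straight down.
Horizontal: T_A cos 18° = T_B cos 26.1°  →  T_A = 0.9442 T_B.
Vertical: T_A sin 18° + T_B sin 26.1° = 1864.
Substituting the horizontal relation into the vertical equation gives 0.7317 T_B = 1864, so T_B = 2547 N.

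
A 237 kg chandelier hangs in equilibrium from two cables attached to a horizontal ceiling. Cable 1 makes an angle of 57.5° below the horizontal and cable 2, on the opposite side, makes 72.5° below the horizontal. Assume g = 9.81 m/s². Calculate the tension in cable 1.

T_1 ≈ 913 N

Weight W = 237 × 9.81 = 2325 N acts straight down.
Horizontal: T_1 cos 57.5° = T_2 cos 72.5°  →  T_2 = 1.787 T_1.
Vertical: T_1 sin 57.5° + T_2 sin 72.5° = 2325.
Substituting the horizontal relation into the vertical equation gives 2.547 T_1 = 2325, so T_1 = 912.7 N.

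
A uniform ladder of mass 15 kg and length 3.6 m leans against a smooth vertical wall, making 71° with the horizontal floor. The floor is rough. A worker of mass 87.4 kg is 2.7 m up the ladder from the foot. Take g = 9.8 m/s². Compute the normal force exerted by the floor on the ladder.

ΣF_y = 0: N_floor = 15×9.8 + 87.4×9.8 = 1003.5 N.

N_floor ≈ 1000 N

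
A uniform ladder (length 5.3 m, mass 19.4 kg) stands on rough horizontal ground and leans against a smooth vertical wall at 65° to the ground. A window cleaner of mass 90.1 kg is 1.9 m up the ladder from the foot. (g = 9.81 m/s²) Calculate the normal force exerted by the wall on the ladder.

Torques about the foot: N_wall · 5.3 sin 65° = 19.4×9.81×2.65 cos 65° + 90.1×9.81×1.9 cos 65° → N_wall = 192.13 N.

N_wall ≈ 192 N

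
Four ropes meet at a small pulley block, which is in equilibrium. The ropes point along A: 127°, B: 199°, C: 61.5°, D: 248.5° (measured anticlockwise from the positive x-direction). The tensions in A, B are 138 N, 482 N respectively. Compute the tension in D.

T_D ≈ 3700 N

Resolve: ΣF_x = 138 cos 127° + 482 cos 199° + T_C cos 61.5° + T_D cos 248.5° = 0.
        ΣF_y = 138 sin 127° + 482 sin 199° + T_C sin 61.5° + T_D sin 248.5° = 0.
The known terms sum to (-538.8, -46.71) N, so 0.4772 T_C − 0.3665 T_D = 538.8 and 0.8788 T_C − 0.9304 T_D = 46.71.
Solving simultaneously: T_C = 3973 N, T_D = 3702 N.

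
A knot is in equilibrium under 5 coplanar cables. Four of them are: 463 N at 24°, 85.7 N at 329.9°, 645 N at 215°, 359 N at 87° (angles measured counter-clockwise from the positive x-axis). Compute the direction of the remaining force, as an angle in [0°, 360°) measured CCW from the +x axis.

Sum the known components: ΣF_x = -12.45 N, ΣF_y = 133.9 N.
For equilibrium the remaining force must supply (−ΣF_x, −ΣF_y) = (12.45, -133.9) N.
Magnitude = √((12.45)² + (-133.9)²) = 134.5 N; direction = atan2(-133.9, 12.45) = 275.3°.

θ ≈ 275°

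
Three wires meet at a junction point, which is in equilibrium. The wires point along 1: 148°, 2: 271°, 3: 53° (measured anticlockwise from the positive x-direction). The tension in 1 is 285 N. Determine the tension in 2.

T_2 ≈ 461 N

Resolve: ΣF_x = 285 cos 148° + T_2 cos 271° + T_3 cos 53° = 0.
        ΣF_y = 285 sin 148° + T_2 sin 271° + T_3 sin 53° = 0.
The known terms sum to (-241.7, 151) N, so 0.0175 T_2 + 0.6018 T_3 = 241.7 and -0.9998 T_2 + 0.7986 T_3 = -151.
Solving simultaneously: T_2 = 461.2 N, T_3 = 388.2 N.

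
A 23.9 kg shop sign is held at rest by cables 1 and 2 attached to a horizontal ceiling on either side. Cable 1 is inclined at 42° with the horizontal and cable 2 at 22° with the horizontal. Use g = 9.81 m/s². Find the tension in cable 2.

Weight W = 23.9 × 9.81 = 234.5 N acts straight down.
Horizontal: T_1 cos 42° = T_2 cos 22°  →  T_1 = 1.248 T_2.
Vertical: T_1 sin 42° + T_2 sin 22° = 234.5.
Substituting the horizontal relation into the vertical equation gives 1.209 T_2 = 234.5, so T_2 = 193.9 N.

T_2 ≈ 194 N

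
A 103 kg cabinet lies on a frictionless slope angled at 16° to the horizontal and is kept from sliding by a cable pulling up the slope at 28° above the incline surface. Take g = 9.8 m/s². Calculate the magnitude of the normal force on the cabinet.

N ≈ 822 N

Take axes along and perpendicular to the incline. Weight components: W sin 16° = 278.2 N down-slope, W cos 16° = 970.3 N into the surface.
Along incline: T cos 28° = W sin 16° → T = 315.1 N.
Perpendicular: N = W cos 16° − T sin 28° = 822.4 N.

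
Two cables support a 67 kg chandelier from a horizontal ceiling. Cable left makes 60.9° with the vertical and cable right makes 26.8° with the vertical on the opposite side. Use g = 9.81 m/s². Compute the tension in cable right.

T_right ≈ 575 N

Angles from the horizontal: cable left is 90° − 60.9° = 29.1°, cable right is 90° − 26.8° = 63.2°.
Weight W = 67 × 9.81 = 657.3 N acts straight down.
Horizontal: T_left cos 29.1° = T_right cos 63.2°  →  T_left = 0.516 T_right.
Vertical: T_left sin 29.1° + T_right sin 63.2° = 657.3.
Substituting the horizontal relation into the vertical equation gives 1.144 T_right = 657.3, so T_right = 574.8 N.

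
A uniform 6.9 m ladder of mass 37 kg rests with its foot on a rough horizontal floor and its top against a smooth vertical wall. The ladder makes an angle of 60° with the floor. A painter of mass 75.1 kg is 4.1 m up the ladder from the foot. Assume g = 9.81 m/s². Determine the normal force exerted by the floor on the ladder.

ΣF_y = 0: N_floor = 37×9.81 + 75.1×9.81 = 1099.7 N.

N_floor ≈ 1100 N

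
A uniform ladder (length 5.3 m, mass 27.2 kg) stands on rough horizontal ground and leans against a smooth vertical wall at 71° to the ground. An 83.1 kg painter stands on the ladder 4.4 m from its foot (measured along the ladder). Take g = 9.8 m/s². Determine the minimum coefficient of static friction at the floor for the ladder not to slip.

μ_min ≈ 0.258

ΣF_y = 0: N_floor = 27.2×9.8 + 83.1×9.8 = 1080.9 N.
Torques about the foot: N_wall · 5.3 sin 71° = 27.2×9.8×2.65 cos 71° + 83.1×9.8×4.4 cos 71° → N_wall = 278.69 N.
ΣF_x = 0: f_floor = N_wall = 278.69 N.
μ_min = f_floor / N_floor = 278.69 / 1080.9 = 0.2578.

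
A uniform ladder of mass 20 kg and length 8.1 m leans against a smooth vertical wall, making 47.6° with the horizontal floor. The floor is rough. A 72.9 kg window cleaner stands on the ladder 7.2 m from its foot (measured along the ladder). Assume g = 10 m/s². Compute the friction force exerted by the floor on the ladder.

Torques about the foot: N_wall · 8.1 sin 47.6° = 20×10×4.05 cos 47.6° + 72.9×10×7.2 cos 47.6° → N_wall = 683.02 N.
ΣF_x = 0: f_floor = N_wall = 683.02 N.

f ≈ 683 N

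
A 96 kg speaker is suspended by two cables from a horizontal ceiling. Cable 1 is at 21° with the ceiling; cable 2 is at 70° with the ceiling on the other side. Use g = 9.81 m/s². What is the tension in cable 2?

Weight W = 96 × 9.81 = 941.8 N acts straight down.
Horizontal: T_1 cos 21° = T_2 cos 70°  →  T_1 = 0.3664 T_2.
Vertical: T_1 sin 21° + T_2 sin 70° = 941.8.
Substituting the horizontal relation into the vertical equation gives 1.071 T_2 = 941.8, so T_2 = 879.3 N.

T_2 ≈ 879 N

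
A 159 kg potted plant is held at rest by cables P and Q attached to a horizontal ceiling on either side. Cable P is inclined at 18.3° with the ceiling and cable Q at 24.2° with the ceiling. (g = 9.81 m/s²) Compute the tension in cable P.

Weight W = 159 × 9.81 = 1560 N acts straight down.
Horizontal: T_P cos 18.3° = T_Q cos 24.2°  →  T_Q = 1.041 T_P.
Vertical: T_P sin 18.3° + T_Q sin 24.2° = 1560.
Substituting the horizontal relation into the vertical equation gives 0.7407 T_P = 1560, so T_P = 2106 N.

T_P ≈ 2110 N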